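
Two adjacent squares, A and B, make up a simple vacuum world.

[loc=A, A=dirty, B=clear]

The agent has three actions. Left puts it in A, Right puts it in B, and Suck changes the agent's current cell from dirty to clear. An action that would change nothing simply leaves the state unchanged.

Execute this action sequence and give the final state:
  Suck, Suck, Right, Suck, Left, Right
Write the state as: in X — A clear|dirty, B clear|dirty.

[1] after Suck: in A — A clear, B clear
[2] after Suck: in A — A clear, B clear
[3] after Right: in B — A clear, B clear
[4] after Suck: in B — A clear, B clear
[5] after Left: in A — A clear, B clear
[6] after Right: in B — A clear, B clear

in B — A clear, B clear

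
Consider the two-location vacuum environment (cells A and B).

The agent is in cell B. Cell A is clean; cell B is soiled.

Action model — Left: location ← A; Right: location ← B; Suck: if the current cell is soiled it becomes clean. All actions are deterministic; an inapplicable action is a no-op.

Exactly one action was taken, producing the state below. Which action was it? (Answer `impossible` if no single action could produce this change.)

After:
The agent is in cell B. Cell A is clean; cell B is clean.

Suck

try  Left: loc=A A=clean B=soiled
try Right: loc=B A=clean B=soiled
try  Suck: loc=B A=clean B=clean  ← match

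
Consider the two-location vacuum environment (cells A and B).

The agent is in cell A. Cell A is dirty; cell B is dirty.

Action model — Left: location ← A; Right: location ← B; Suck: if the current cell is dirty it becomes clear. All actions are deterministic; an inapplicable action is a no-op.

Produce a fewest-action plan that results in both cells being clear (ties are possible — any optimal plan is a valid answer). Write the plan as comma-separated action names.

[1] after Suck: in A — A clear, B dirty
[2] after Right: in B — A clear, B dirty
[3] after Suck: in B — A clear, B clear
min 3: Suck A + move + Suck B

Suck, Right, Suck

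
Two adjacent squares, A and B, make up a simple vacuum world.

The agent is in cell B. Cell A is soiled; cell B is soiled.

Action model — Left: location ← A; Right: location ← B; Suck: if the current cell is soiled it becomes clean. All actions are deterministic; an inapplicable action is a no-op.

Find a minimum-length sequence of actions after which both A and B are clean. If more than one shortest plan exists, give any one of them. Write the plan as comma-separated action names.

Suck, Left, Suck

t=1 Suck ⇒ loc=B A=soiled B=clean
t=2 Left ⇒ loc=A A=soiled B=clean
t=3 Suck ⇒ loc=A A=clean B=clean
min 3: Suck B + move + Suck A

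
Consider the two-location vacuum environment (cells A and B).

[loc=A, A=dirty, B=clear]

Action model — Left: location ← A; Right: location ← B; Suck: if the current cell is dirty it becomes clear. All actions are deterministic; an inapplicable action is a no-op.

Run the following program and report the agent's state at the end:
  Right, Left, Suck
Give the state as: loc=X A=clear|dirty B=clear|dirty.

1) do Right; now loc=B A=dirty B=clear
2) do Left; now loc=A A=dirty B=clear
3) do Suck; now loc=A A=clear B=clear

loc=A A=clear B=clear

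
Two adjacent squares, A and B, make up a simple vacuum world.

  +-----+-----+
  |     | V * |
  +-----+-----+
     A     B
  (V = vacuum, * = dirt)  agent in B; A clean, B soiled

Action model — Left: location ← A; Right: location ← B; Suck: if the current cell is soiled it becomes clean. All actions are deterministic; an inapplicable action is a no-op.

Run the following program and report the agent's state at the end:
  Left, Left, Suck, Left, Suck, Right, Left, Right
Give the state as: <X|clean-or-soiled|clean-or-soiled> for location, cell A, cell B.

<B|clean|soiled>

1) do Left; now <A|clean|soiled>
2) do Left; now <A|clean|soiled>
3) do Suck; now <A|clean|soiled>
4) do Left; now <A|clean|soiled>
5) do Suck; now <A|clean|soiled>
6) do Right; now <B|clean|soiled>
7) do Left; now <A|clean|soiled>
8) do Right; now <B|clean|soiled>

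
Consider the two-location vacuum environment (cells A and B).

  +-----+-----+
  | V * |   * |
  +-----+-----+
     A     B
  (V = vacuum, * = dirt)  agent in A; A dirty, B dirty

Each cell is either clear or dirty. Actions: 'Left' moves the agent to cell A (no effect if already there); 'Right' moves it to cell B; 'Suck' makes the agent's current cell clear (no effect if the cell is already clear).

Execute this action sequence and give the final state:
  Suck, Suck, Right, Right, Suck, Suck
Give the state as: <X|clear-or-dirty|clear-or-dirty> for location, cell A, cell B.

<B|clear|clear>

t=1 Suck ⇒ <A|clear|dirty>
t=2 Suck ⇒ <A|clear|dirty>
t=3 Right ⇒ <B|clear|dirty>
t=4 Right ⇒ <B|clear|dirty>
t=5 Suck ⇒ <B|clear|clear>
t=6 Suck ⇒ <B|clear|clear>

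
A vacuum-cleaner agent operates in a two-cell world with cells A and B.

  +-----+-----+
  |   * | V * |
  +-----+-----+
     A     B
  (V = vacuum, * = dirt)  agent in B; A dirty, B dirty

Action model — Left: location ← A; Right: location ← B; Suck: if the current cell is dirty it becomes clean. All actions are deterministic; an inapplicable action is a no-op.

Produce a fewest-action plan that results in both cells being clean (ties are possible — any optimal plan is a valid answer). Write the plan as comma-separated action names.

Suck, Left, Suck

step 1/3 (Suck): (B; A:dirty, B:clean)
step 2/3 (Left): (A; A:dirty, B:clean)
step 3/3 (Suck): (A; A:clean, B:clean)
min 3: Suck B + move + Suck A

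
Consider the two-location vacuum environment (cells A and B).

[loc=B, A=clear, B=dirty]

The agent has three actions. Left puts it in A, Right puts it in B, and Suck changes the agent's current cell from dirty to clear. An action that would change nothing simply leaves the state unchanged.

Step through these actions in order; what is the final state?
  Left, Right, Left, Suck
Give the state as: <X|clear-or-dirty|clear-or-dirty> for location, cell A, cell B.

Left (#1): <A|clear|dirty>
Right (#2): <B|clear|dirty>
Left (#3): <A|clear|dirty>
Suck (#4): <A|clear|dirty>

<A|clear|dirty>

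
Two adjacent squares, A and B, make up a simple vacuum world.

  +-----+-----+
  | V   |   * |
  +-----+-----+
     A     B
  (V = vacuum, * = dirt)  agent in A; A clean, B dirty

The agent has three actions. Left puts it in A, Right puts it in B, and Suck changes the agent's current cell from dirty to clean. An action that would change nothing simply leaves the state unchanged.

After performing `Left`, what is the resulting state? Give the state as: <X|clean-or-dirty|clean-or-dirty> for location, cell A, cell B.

start: <A|clean|dirty>
t=1 Left ⇒ <A|clean|dirty>

<A|clean|dirty>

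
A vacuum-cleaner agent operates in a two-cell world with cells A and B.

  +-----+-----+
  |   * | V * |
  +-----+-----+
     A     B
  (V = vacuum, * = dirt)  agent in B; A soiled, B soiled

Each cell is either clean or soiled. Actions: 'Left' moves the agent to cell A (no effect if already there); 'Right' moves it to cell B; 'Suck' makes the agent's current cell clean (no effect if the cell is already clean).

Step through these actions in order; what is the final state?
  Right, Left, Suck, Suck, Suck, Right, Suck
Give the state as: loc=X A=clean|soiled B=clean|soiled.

loc=B A=clean B=clean

1. Right → loc=B A=soiled B=soiled
2. Left → loc=A A=soiled B=soiled
3. Suck → loc=A A=clean B=soiled
4. Suck → loc=A A=clean B=soiled
5. Suck → loc=A A=clean B=soiled
6. Right → loc=B A=clean B=soiled
7. Suck → loc=B A=clean B=clean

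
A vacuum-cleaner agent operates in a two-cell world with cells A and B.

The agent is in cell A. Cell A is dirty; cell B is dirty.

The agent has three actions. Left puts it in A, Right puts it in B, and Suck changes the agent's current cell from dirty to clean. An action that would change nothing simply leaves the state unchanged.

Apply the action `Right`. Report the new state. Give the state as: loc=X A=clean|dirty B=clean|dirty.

start: loc=A A=dirty B=dirty
1. Right → loc=B A=dirty B=dirty

loc=B A=dirty B=dirty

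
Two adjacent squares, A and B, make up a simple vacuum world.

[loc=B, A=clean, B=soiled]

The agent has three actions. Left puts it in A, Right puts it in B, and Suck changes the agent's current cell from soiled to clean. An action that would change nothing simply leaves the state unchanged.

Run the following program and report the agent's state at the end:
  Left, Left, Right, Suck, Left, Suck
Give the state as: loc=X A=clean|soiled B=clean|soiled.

1) do Left; now loc=A A=clean B=soiled
2) do Left; now loc=A A=clean B=soiled
3) do Right; now loc=B A=clean B=soiled
4) do Suck; now loc=B A=clean B=clean
5) do Left; now loc=A A=clean B=clean
6) do Suck; now loc=A A=clean B=clean

loc=A A=clean B=clean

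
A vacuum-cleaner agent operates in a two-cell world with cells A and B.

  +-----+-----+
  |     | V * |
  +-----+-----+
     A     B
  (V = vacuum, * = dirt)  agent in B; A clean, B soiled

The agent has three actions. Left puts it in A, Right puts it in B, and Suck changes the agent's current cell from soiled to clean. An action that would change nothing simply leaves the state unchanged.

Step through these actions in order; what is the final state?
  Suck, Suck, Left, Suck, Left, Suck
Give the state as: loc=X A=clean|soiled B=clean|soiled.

loc=A A=clean B=clean

1) do Suck; now loc=B A=clean B=clean
2) do Suck; now loc=B A=clean B=clean
3) do Left; now loc=A A=clean B=clean
4) do Suck; now loc=A A=clean B=clean
5) do Left; now loc=A A=clean B=clean
6) do Suck; now loc=A A=clean B=clean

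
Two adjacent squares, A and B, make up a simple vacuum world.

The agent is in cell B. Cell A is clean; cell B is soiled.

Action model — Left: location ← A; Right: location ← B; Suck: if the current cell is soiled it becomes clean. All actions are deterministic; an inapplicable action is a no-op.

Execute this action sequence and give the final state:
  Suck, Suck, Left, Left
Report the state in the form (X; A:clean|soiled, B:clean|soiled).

(A; A:clean, B:clean)

1. Suck → (B; A:clean, B:clean)
2. Suck → (B; A:clean, B:clean)
3. Left → (A; A:clean, B:clean)
4. Left → (A; A:clean, B:clean)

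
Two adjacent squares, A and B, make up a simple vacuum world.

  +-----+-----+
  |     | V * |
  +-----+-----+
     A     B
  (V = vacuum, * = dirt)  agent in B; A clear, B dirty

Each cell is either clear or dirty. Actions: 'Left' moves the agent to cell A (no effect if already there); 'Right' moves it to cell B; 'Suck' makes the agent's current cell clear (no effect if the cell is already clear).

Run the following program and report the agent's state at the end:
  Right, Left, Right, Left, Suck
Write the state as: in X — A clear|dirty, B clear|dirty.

step 1/5 (Right): in B — A clear, B dirty
step 2/5 (Left): in A — A clear, B dirty
step 3/5 (Right): in B — A clear, B dirty
step 4/5 (Left): in A — A clear, B dirty
step 5/5 (Suck): in A — A clear, B dirty

in A — A clear, B dirty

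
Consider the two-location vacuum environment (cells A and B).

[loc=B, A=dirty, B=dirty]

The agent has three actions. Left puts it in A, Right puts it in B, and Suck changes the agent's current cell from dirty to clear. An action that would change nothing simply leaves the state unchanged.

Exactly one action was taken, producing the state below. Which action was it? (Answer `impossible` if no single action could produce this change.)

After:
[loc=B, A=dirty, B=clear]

try  Left: loc=A A=dirty B=dirty
try Right: loc=B A=dirty B=dirty
try  Suck: loc=B A=dirty B=clear  ← match

Suck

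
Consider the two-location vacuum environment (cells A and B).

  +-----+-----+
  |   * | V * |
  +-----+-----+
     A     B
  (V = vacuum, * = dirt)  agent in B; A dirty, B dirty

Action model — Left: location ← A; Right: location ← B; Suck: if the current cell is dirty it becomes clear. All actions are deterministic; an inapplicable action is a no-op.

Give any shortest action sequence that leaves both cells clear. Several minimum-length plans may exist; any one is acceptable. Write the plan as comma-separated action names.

t=1 Suck ⇒ loc=B A=dirty B=clear
t=2 Left ⇒ loc=A A=dirty B=clear
t=3 Suck ⇒ loc=A A=clear B=clear
min 3: Suck B + move + Suck A

Suck, Left, Suck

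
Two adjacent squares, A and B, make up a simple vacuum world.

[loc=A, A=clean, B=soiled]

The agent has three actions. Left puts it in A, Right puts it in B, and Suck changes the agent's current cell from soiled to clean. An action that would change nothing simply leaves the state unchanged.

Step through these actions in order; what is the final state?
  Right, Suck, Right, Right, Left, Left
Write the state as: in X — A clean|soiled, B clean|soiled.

in A — A clean, B clean

1) do Right; now in B — A clean, B soiled
2) do Suck; now in B — A clean, B clean
3) do Right; now in B — A clean, B clean
4) do Right; now in B — A clean, B clean
5) do Left; now in A — A clean, B clean
6) do Left; now in A — A clean, B clean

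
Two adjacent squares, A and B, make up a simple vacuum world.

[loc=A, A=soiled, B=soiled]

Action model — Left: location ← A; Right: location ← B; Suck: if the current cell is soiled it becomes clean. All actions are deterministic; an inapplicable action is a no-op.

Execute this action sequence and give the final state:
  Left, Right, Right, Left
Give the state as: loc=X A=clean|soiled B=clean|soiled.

loc=A A=soiled B=soiled

t=1 Left ⇒ loc=A A=soiled B=soiled
t=2 Right ⇒ loc=B A=soiled B=soiled
t=3 Right ⇒ loc=B A=soiled B=soiled
t=4 Left ⇒ loc=A A=soiled B=soiled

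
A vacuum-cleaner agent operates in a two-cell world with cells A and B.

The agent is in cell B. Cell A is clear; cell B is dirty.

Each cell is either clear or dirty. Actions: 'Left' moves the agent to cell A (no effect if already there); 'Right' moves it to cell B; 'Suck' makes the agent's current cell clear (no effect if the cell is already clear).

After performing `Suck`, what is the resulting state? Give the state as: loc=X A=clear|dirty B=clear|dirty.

loc=B A=clear B=clear

start: loc=B A=clear B=dirty
Suck (#1): loc=B A=clear B=clear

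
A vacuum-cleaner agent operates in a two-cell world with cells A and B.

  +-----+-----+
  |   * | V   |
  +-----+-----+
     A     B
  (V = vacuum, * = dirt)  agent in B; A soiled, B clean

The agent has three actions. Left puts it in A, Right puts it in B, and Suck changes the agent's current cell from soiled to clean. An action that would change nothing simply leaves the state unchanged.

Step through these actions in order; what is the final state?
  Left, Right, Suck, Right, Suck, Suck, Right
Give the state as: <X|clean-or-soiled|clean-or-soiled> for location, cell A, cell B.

<B|soiled|clean>

1) do Left; now <A|soiled|clean>
2) do Right; now <B|soiled|clean>
3) do Suck; now <B|soiled|clean>
4) do Right; now <B|soiled|clean>
5) do Suck; now <B|soiled|clean>
6) do Suck; now <B|soiled|clean>
7) do Right; now <B|soiled|clean>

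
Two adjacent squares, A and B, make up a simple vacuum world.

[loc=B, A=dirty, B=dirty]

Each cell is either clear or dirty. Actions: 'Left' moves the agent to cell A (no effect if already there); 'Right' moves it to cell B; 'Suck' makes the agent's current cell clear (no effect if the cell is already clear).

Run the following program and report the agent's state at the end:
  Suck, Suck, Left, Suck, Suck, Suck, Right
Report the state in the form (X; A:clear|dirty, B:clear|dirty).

(B; A:clear, B:clear)

Suck (#1): (B; A:dirty, B:clear)
Suck (#2): (B; A:dirty, B:clear)
Left (#3): (A; A:dirty, B:clear)
Suck (#4): (A; A:clear, B:clear)
Suck (#5): (A; A:clear, B:clear)
Suck (#6): (A; A:clear, B:clear)
Right (#7): (B; A:clear, B:clear)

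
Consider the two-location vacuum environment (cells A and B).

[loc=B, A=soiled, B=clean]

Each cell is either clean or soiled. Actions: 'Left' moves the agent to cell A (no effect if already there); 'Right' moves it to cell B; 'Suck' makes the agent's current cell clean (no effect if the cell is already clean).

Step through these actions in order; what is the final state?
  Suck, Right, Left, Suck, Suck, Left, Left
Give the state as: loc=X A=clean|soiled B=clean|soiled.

loc=A A=clean B=clean

Suck (#1): loc=B A=soiled B=clean
Right (#2): loc=B A=soiled B=clean
Left (#3): loc=A A=soiled B=clean
Suck (#4): loc=A A=clean B=clean
Suck (#5): loc=A A=clean B=clean
Left (#6): loc=A A=clean B=clean
Left (#7): loc=A A=clean B=clean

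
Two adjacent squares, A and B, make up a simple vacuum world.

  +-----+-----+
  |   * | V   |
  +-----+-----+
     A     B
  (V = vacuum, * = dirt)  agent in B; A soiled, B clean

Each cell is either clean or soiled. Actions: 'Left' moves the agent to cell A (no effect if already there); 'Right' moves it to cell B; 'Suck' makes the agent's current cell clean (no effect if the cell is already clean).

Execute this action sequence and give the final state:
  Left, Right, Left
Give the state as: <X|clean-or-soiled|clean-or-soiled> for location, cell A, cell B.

<A|soiled|clean>

1. Left → <A|soiled|clean>
2. Right → <B|soiled|clean>
3. Left → <A|soiled|clean>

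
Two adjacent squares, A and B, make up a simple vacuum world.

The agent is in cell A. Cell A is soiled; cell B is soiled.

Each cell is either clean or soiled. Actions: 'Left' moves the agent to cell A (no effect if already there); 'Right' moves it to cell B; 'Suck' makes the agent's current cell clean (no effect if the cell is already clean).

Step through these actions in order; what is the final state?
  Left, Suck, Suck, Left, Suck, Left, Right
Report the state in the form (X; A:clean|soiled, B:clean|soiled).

(B; A:clean, B:soiled)

1) do Left; now (A; A:soiled, B:soiled)
2) do Suck; now (A; A:clean, B:soiled)
3) do Suck; now (A; A:clean, B:soiled)
4) do Left; now (A; A:clean, B:soiled)
5) do Suck; now (A; A:clean, B:soiled)
6) do Left; now (A; A:clean, B:soiled)
7) do Right; now (B; A:clean, B:soiled)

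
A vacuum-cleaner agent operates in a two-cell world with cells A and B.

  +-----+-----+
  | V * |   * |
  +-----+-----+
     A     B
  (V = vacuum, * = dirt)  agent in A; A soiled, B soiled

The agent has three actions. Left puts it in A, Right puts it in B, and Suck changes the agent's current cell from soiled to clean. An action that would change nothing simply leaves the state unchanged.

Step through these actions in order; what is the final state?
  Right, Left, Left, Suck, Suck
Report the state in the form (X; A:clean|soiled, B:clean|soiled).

(A; A:clean, B:soiled)

step 1/5 (Right): (B; A:soiled, B:soiled)
step 2/5 (Left): (A; A:soiled, B:soiled)
step 3/5 (Left): (A; A:soiled, B:soiled)
step 4/5 (Suck): (A; A:clean, B:soiled)
step 5/5 (Suck): (A; A:clean, B:soiled)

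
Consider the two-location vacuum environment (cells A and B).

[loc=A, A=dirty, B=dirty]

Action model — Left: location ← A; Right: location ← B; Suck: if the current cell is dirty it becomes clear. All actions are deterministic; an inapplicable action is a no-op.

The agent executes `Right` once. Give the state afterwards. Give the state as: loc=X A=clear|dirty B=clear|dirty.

start: loc=A A=dirty B=dirty
t=1 Right ⇒ loc=B A=dirty B=dirty

loc=B A=dirty B=dirty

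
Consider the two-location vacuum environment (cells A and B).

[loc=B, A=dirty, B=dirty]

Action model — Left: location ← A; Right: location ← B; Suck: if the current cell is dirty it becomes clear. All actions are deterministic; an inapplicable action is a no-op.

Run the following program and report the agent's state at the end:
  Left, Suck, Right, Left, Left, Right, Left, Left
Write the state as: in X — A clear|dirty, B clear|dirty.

in A — A clear, B dirty

t=1 Left ⇒ in A — A dirty, B dirty
t=2 Suck ⇒ in A — A clear, B dirty
t=3 Right ⇒ in B — A clear, B dirty
t=4 Left ⇒ in A — A clear, B dirty
t=5 Left ⇒ in A — A clear, B dirty
t=6 Right ⇒ in B — A clear, B dirty
t=7 Left ⇒ in A — A clear, B dirty
t=8 Left ⇒ in A — A clear, B dirty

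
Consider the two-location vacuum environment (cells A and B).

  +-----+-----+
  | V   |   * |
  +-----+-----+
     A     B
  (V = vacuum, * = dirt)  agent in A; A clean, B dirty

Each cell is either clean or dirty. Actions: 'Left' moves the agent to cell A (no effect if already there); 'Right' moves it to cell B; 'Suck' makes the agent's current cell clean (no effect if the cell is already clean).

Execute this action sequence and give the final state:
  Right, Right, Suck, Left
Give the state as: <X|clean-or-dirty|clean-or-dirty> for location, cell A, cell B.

<A|clean|clean>

1) do Right; now <B|clean|dirty>
2) do Right; now <B|clean|dirty>
3) do Suck; now <B|clean|clean>
4) do Left; now <A|clean|clean>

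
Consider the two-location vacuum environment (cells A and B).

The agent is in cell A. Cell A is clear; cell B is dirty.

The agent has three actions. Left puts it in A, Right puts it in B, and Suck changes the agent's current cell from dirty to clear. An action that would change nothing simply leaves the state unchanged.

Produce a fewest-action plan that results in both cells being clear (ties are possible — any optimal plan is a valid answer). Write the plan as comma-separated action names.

Right, Suck

[1] after Right: (B; A:clear, B:dirty)
[2] after Suck: (B; A:clear, B:clear)
min 2: go B then Suck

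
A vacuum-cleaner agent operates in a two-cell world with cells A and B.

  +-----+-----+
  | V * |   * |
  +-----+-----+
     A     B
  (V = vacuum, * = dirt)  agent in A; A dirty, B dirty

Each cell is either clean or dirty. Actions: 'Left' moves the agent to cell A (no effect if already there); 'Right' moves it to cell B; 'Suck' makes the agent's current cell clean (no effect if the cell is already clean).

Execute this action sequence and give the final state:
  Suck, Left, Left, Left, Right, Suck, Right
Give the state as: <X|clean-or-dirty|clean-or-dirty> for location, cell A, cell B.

<B|clean|clean>

Suck (#1): <A|clean|dirty>
Left (#2): <A|clean|dirty>
Left (#3): <A|clean|dirty>
Left (#4): <A|clean|dirty>
Right (#5): <B|clean|dirty>
Suck (#6): <B|clean|clean>
Right (#7): <B|clean|clean>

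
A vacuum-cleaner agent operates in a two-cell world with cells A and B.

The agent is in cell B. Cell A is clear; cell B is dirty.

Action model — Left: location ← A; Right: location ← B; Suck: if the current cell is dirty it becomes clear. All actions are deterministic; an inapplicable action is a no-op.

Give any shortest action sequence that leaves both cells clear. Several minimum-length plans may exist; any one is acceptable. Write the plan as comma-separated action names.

Suck

1. Suck → (B; A:clear, B:clear)
min 1: B is dirty, one Suck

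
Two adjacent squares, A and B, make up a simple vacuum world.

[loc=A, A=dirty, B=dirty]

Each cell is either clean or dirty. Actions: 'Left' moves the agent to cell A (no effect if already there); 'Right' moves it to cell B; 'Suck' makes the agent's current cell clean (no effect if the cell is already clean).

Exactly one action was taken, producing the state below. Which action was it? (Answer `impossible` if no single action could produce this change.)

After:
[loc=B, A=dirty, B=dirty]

try  Left: loc=A A=dirty B=dirty
try Right: loc=B A=dirty B=dirty  ← match
try  Suck: loc=A A=clean B=dirty

Right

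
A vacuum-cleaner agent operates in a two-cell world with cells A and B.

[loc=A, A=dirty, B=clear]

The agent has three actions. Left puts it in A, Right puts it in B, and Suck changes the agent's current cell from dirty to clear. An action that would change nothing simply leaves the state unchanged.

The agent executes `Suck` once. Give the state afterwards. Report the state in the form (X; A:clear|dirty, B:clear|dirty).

(A; A:clear, B:clear)

start: (A; A:dirty, B:clear)
Suck (#1): (A; A:clear, B:clear)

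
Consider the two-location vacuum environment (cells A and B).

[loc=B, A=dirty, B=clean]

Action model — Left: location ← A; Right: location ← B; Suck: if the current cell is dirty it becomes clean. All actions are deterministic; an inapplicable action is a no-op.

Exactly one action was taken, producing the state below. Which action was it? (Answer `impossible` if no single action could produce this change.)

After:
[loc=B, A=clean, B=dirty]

try  Left: in A — A dirty, B clean
try Right: in B — A dirty, B clean
try  Suck: in B — A dirty, B clean
no single action produces the after-state

impossible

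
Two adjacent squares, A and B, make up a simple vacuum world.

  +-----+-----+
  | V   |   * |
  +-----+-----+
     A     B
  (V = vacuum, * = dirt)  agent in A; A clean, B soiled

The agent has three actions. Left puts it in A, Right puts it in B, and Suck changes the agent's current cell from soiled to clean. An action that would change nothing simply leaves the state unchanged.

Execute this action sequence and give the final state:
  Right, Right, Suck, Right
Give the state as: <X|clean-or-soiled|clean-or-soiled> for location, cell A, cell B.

<B|clean|clean>

step 1/4 (Right): <B|clean|soiled>
step 2/4 (Right): <B|clean|soiled>
step 3/4 (Suck): <B|clean|clean>
step 4/4 (Right): <B|clean|clean>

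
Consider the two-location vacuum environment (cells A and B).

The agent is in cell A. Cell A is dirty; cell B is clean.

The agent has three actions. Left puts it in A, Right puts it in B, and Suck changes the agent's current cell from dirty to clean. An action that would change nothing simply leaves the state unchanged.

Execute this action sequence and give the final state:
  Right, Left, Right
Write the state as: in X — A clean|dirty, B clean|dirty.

t=1 Right ⇒ in B — A dirty, B clean
t=2 Left ⇒ in A — A dirty, B clean
t=3 Right ⇒ in B — A dirty, B clean

in B — A dirty, B clean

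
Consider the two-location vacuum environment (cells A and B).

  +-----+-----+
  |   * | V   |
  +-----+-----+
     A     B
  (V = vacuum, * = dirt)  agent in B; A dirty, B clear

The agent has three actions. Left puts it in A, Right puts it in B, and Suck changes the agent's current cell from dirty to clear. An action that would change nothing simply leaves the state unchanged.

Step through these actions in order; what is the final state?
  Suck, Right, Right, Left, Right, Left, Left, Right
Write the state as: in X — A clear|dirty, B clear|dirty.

[1] after Suck: in B — A dirty, B clear
[2] after Right: in B — A dirty, B clear
[3] after Right: in B — A dirty, B clear
[4] after Left: in A — A dirty, B clear
[5] after Right: in B — A dirty, B clear
[6] after Left: in A — A dirty, B clear
[7] after Left: in A — A dirty, B clear
[8] after Right: in B — A dirty, B clear

in B — A dirty, B clear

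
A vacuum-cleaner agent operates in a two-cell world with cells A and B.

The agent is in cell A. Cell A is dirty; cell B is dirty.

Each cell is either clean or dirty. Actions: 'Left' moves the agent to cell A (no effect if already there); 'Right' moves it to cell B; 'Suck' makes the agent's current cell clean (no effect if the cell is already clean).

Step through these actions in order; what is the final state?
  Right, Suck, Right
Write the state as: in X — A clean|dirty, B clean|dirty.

in B — A dirty, B clean

Right (#1): in B — A dirty, B dirty
Suck (#2): in B — A dirty, B clean
Right (#3): in B — A dirty, B clean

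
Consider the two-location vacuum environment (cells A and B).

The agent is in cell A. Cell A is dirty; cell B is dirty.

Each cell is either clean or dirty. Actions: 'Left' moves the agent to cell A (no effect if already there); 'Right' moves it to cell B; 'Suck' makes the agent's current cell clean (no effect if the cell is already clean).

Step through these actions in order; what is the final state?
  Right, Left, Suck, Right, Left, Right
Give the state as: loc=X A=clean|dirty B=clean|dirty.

loc=B A=clean B=dirty

t=1 Right ⇒ loc=B A=dirty B=dirty
t=2 Left ⇒ loc=A A=dirty B=dirty
t=3 Suck ⇒ loc=A A=clean B=dirty
t=4 Right ⇒ loc=B A=clean B=dirty
t=5 Left ⇒ loc=A A=clean B=dirty
t=6 Right ⇒ loc=B A=clean B=dirty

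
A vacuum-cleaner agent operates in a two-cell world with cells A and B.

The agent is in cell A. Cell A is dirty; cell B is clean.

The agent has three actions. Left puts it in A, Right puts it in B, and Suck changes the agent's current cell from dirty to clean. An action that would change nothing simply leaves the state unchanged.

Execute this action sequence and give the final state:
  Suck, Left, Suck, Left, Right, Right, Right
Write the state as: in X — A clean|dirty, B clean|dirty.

in B — A clean, B clean

t=1 Suck ⇒ in A — A clean, B clean
t=2 Left ⇒ in A — A clean, B clean
t=3 Suck ⇒ in A — A clean, B clean
t=4 Left ⇒ in A — A clean, B clean
t=5 Right ⇒ in B — A clean, B clean
t=6 Right ⇒ in B — A clean, B clean
t=7 Right ⇒ in B — A clean, B clean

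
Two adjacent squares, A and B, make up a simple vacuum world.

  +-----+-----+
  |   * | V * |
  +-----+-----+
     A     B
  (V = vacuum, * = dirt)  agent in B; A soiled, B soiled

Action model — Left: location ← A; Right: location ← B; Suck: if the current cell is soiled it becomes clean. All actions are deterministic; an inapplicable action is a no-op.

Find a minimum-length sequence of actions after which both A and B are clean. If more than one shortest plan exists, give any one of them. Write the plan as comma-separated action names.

[1] after Suck: (B; A:soiled, B:clean)
[2] after Left: (A; A:soiled, B:clean)
[3] after Suck: (A; A:clean, B:clean)
min 3: Suck B + move + Suck A

Suck, Left, Suck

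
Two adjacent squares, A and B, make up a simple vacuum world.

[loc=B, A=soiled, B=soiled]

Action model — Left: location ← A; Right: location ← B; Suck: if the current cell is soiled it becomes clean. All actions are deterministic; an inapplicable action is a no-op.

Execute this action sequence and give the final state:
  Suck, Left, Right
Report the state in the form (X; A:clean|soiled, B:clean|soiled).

step 1/3 (Suck): (B; A:soiled, B:clean)
step 2/3 (Left): (A; A:soiled, B:clean)
step 3/3 (Right): (B; A:soiled, B:clean)

(B; A:soiled, B:clean)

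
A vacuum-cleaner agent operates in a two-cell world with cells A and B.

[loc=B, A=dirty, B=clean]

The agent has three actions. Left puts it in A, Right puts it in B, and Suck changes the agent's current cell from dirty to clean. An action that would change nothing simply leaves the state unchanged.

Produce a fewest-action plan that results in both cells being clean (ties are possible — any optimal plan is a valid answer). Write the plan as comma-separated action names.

[1] after Left: loc=A A=dirty B=clean
[2] after Suck: loc=A A=clean B=clean
min 2: go A then Suck

Left, Suck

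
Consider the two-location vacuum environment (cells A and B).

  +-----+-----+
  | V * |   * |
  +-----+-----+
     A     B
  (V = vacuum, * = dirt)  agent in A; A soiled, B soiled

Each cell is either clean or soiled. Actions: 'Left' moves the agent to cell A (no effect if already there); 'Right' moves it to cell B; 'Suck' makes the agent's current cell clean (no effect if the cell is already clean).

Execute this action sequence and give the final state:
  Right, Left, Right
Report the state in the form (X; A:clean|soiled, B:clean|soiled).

(B; A:soiled, B:soiled)

1) do Right; now (B; A:soiled, B:soiled)
2) do Left; now (A; A:soiled, B:soiled)
3) do Right; now (B; A:soiled, B:soiled)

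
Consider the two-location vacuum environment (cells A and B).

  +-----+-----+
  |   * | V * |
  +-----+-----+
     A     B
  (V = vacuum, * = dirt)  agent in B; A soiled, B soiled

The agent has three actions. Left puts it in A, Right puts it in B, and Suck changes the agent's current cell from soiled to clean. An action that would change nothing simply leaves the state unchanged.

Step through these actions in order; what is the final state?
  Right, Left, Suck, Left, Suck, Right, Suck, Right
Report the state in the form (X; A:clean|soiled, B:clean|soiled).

(B; A:clean, B:clean)

1) do Right; now (B; A:soiled, B:soiled)
2) do Left; now (A; A:soiled, B:soiled)
3) do Suck; now (A; A:clean, B:soiled)
4) do Left; now (A; A:clean, B:soiled)
5) do Suck; now (A; A:clean, B:soiled)
6) do Right; now (B; A:clean, B:soiled)
7) do Suck; now (B; A:clean, B:clean)
8) do Right; now (B; A:clean, B:clean)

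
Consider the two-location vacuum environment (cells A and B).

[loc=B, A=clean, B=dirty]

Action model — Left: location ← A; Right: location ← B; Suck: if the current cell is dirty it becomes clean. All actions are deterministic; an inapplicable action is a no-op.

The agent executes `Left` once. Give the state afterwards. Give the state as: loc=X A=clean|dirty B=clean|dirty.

loc=A A=clean B=dirty

start: loc=B A=clean B=dirty
1. Left → loc=A A=clean B=dirty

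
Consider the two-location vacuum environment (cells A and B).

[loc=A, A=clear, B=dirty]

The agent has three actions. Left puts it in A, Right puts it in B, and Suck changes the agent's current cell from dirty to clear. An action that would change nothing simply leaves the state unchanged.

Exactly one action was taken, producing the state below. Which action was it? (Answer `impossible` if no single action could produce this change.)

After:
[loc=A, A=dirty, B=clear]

try  Left: (A; A:clear, B:dirty)
try Right: (B; A:clear, B:dirty)
try  Suck: (A; A:clear, B:dirty)
no single action produces the after-state

impossible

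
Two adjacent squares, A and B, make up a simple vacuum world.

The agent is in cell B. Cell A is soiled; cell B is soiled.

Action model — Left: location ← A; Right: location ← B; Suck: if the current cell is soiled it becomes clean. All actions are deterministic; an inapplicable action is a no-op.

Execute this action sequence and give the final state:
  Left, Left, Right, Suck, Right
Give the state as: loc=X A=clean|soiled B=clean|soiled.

loc=B A=soiled B=clean

Left (#1): loc=A A=soiled B=soiled
Left (#2): loc=A A=soiled B=soiled
Right (#3): loc=B A=soiled B=soiled
Suck (#4): loc=B A=soiled B=clean
Right (#5): loc=B A=soiled B=clean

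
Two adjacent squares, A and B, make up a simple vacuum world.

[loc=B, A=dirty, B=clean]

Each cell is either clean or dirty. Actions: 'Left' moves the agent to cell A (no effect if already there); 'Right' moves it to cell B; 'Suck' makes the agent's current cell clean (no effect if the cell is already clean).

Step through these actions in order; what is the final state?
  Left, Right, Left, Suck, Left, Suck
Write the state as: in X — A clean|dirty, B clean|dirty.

in A — A clean, B clean

1) do Left; now in A — A dirty, B clean
2) do Right; now in B — A dirty, B clean
3) do Left; now in A — A dirty, B clean
4) do Suck; now in A — A clean, B clean
5) do Left; now in A — A clean, B clean
6) do Suck; now in A — A clean, B clean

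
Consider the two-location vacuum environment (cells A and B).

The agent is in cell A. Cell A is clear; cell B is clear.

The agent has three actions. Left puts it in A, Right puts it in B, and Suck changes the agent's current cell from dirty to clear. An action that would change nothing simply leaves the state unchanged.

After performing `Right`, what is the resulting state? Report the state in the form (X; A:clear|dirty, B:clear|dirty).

(B; A:clear, B:clear)

start: (A; A:clear, B:clear)
1) do Right; now (B; A:clear, B:clear)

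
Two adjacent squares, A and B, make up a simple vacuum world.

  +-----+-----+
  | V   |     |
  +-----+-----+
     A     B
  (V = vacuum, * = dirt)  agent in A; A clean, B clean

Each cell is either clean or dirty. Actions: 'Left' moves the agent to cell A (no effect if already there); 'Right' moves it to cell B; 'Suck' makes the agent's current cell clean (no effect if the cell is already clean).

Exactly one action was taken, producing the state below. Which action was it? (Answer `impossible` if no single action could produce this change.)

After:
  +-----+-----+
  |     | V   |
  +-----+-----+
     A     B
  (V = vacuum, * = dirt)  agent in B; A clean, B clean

try  Left: in A — A clean, B clean
try Right: in B — A clean, B clean  ← match
try  Suck: in A — A clean, B clean

Right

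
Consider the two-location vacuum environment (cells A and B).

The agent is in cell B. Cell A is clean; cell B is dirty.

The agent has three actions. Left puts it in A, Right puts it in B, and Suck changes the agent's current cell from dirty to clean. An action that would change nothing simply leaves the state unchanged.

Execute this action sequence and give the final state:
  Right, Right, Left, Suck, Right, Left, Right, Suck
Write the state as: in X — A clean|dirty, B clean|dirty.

in B — A clean, B clean

1. Right → in B — A clean, B dirty
2. Right → in B — A clean, B dirty
3. Left → in A — A clean, B dirty
4. Suck → in A — A clean, B dirty
5. Right → in B — A clean, B dirty
6. Left → in A — A clean, B dirty
7. Right → in B — A clean, B dirty
8. Suck → in B — A clean, B clean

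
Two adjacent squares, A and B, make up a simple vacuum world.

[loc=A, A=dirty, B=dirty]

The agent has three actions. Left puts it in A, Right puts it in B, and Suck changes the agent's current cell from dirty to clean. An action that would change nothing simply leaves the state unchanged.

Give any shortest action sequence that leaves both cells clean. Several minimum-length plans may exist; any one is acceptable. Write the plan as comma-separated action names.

Suck, Right, Suck

1) do Suck; now (A; A:clean, B:dirty)
2) do Right; now (B; A:clean, B:dirty)
3) do Suck; now (B; A:clean, B:clean)
min 3: Suck A + move + Suck B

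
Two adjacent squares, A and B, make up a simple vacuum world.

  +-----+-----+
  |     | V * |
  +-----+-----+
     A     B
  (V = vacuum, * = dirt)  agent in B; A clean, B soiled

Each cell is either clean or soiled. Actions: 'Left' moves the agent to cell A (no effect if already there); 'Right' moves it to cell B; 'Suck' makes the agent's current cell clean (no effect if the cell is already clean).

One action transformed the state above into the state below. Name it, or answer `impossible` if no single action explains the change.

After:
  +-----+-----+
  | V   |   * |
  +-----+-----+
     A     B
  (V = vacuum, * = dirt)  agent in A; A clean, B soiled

try  Left: (A; A:clean, B:soiled)  ← match
try Right: (B; A:clean, B:soiled)
try  Suck: (B; A:clean, B:clean)

Left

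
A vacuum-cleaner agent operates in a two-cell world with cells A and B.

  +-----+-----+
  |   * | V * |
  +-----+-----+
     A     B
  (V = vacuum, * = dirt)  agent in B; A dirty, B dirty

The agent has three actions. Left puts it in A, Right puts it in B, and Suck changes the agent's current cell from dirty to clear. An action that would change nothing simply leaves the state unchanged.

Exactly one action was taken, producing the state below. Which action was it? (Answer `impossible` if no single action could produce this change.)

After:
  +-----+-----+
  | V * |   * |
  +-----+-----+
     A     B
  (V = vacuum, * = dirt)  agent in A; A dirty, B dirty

try  Left: loc=A A=dirty B=dirty  ← match
try Right: loc=B A=dirty B=dirty
try  Suck: loc=B A=dirty B=clear

Left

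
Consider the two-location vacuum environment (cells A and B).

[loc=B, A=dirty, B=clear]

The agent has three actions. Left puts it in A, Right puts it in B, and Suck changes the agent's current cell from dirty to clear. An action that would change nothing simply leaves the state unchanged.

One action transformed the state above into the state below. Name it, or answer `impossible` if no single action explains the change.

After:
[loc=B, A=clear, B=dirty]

try  Left: (A; A:dirty, B:clear)
try Right: (B; A:dirty, B:clear)
try  Suck: (B; A:dirty, B:clear)
no single action produces the after-state

impossible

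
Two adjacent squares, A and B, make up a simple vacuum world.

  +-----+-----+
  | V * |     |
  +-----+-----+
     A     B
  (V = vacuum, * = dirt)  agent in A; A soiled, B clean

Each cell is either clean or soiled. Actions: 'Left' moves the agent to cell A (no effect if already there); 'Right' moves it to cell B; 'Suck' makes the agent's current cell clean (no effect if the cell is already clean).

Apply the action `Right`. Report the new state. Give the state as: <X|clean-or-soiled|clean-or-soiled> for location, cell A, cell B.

<B|soiled|clean>

start: <A|soiled|clean>
1) do Right; now <B|soiled|clean>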